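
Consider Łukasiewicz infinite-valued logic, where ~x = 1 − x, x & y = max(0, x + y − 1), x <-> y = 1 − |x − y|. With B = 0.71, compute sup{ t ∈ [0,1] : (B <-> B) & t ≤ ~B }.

0.29

B <-> B = 1 − |0.71 − 0.71| = 1 − 0.00 = 1.00
So the left factor is B <-> B = 1.00.
~B = 1 − 0.71 = 0.29
So the right-hand bound is ~B = 0.29.
The residuum of the Łukasiewicz t-norm gives the supremum: min(1, 1 − 1.00 + 0.29).
1 − 1.00 + 0.29 = 0.29, so t = min(1, 0.29) = 0.29.
Check: 1.00 & 0.29 = max(0, 0.29) = 0.29 ≤ 0.29.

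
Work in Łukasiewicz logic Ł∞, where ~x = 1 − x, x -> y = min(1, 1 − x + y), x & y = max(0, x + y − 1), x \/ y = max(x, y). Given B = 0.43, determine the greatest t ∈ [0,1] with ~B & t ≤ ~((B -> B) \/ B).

0.43

~B = 1 − 0.43 = 0.57
So the left factor is ~B = 0.57.
B -> B = min(1, 1 − 0.43 + 0.43) = min(1, 1.00) = 1.00
(B -> B) \/ B = max(1.00, 0.43) = 1.00
~((B -> B) \/ B) = 1 − 1.00 = 0.00
So the right-hand bound is ~((B -> B) \/ B) = 0.00.
The residuum of the Łukasiewicz t-norm gives the supremum: min(1, 1 − 0.57 + 0.00).
1 − 0.57 + 0.00 = 0.43, so t = min(1, 0.43) = 0.43.
Check: 0.57 & 0.43 = max(0, 0.00) = 0.00 ≤ 0.00.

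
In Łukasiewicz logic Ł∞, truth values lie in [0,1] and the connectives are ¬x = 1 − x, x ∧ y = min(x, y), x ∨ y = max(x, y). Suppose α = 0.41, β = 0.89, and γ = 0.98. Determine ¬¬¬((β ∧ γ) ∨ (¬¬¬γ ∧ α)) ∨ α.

0.41

β ∧ γ = min(0.89, 0.98) = 0.89
¬γ = 1 − 0.98 = 0.02
¬¬γ = 1 − 0.02 = 0.98
¬¬¬γ = 1 − 0.98 = 0.02
¬¬¬γ ∧ α = min(0.02, 0.41) = 0.02
(β ∧ γ) ∨ (¬¬¬γ ∧ α) = max(0.89, 0.02) = 0.89
¬((β ∧ γ) ∨ (¬¬¬γ ∧ α)) = 1 − 0.89 = 0.11
¬¬((β ∧ γ) ∨ (¬¬¬γ ∧ α)) = 1 − 0.11 = 0.89
¬¬¬((β ∧ γ) ∨ (¬¬¬γ ∧ α)) = 1 − 0.89 = 0.11
¬¬¬((β ∧ γ) ∨ (¬¬¬γ ∧ α)) ∨ α = max(0.11, 0.41) = 0.41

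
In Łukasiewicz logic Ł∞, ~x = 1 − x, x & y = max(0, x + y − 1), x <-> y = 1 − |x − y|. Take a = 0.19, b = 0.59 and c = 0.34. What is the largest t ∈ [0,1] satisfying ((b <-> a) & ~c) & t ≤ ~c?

1.00

b <-> a = 1 − |0.59 − 0.19| = 1 − 0.40 = 0.60
~c = 1 − 0.34 = 0.66
(b <-> a) & ~c = max(0, 0.60 + 0.66 − 1) = max(0, 0.26) = 0.26
So the left factor is (b <-> a) & ~c = 0.26.
So the right-hand bound is ~c = 0.66.
The residuum of the Łukasiewicz t-norm gives the supremum: min(1, 1 − 0.26 + 0.66).
1 − 0.26 + 0.66 = 1.40, so t = min(1, 1.40) = 1.00.
Check: 0.26 & 1.00 = max(0, 0.26) = 0.26 ≤ 0.66.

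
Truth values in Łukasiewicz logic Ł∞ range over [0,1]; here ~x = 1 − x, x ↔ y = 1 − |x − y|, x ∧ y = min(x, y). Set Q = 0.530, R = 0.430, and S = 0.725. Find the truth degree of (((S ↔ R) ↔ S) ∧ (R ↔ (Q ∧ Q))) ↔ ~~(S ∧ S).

S ↔ R = 1 − |0.725 − 0.430| = 1 − 0.295 = 0.705
(S ↔ R) ↔ S = 1 − |0.705 − 0.725| = 1 − 0.020 = 0.980
Q ∧ Q = min(0.530, 0.530) = 0.530
R ↔ (Q ∧ Q) = 1 − |0.430 − 0.530| = 1 − 0.100 = 0.900
((S ↔ R) ↔ S) ∧ (R ↔ (Q ∧ Q)) = min(0.980, 0.900) = 0.900
S ∧ S = min(0.725, 0.725) = 0.725
~(S ∧ S) = 1 − 0.725 = 0.275
~~(S ∧ S) = 1 − 0.275 = 0.725
(((S ↔ R) ↔ S) ∧ (R ↔ (Q ∧ Q))) ↔ ~~(S ∧ S) = 1 − |0.900 − 0.725| = 1 − 0.175 = 0.825

0.825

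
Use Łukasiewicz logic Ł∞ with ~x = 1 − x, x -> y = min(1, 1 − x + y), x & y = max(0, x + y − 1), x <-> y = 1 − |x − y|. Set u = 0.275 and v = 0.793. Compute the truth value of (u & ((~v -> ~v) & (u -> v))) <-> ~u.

0.550

~v = 1 − 0.793 = 0.207
~v -> ~v = min(1, 1 − 0.207 + 0.207) = min(1, 1.000) = 1.000
u -> v = min(1, 1 − 0.275 + 0.793) = min(1, 1.518) = 1.000
(~v -> ~v) & (u -> v) = max(0, 1.000 + 1.000 − 1) = max(0, 1.000) = 1.000
u & ((~v -> ~v) & (u -> v)) = max(0, 0.275 + 1.000 − 1) = max(0, 0.275) = 0.275
~u = 1 − 0.275 = 0.725
(u & ((~v -> ~v) & (u -> v))) <-> ~u = 1 − |0.275 − 0.725| = 1 − 0.450 = 0.550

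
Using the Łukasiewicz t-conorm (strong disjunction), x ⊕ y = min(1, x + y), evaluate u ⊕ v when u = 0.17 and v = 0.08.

0.25

u ⊕ v = min(1, 0.17 + 0.08) = min(1, 0.25) = 0.25
For comparison, the Gödel t-conorm max(x, y) would give 0.17.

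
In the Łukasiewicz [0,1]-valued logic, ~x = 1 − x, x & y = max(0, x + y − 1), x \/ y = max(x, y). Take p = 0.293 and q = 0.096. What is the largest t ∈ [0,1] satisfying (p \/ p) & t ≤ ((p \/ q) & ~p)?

p \/ p = max(0.293, 0.293) = 0.293
So the left factor is p \/ p = 0.293.
p \/ q = max(0.293, 0.096) = 0.293
~p = 1 − 0.293 = 0.707
(p \/ q) & ~p = max(0, 0.293 + 0.707 − 1) = max(0, 0.000) = 0.000
So the right-hand bound is (p \/ q) & ~p = 0.000.
The residuum of the Łukasiewicz t-norm gives the supremum: min(1, 1 − 0.293 + 0.000).
1 − 0.293 + 0.000 = 0.707, so t = min(1, 0.707) = 0.707.
Check: 0.293 & 0.707 = max(0, 0.000) = 0.000 ≤ 0.000.

0.707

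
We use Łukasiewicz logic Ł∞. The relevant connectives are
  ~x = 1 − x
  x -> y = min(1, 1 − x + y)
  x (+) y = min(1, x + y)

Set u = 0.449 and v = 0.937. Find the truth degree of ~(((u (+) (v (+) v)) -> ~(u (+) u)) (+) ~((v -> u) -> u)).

v (+) v = min(1, 0.937 + 0.937) = min(1, 1.874) = 1.000
u (+) (v (+) v) = min(1, 0.449 + 1.000) = min(1, 1.449) = 1.000
u (+) u = min(1, 0.449 + 0.449) = min(1, 0.898) = 0.898
~(u (+) u) = 1 − 0.898 = 0.102
(u (+) (v (+) v)) -> ~(u (+) u) = min(1, 1 − 1.000 + 0.102) = min(1, 0.102) = 0.102
v -> u = min(1, 1 − 0.937 + 0.449) = min(1, 0.512) = 0.512
(v -> u) -> u = min(1, 1 − 0.512 + 0.449) = min(1, 0.937) = 0.937
~((v -> u) -> u) = 1 − 0.937 = 0.063
((u (+) (v (+) v)) -> ~(u (+) u)) (+) ~((v -> u) -> u) = min(1, 0.102 + 0.063) = min(1, 0.165) = 0.165
~(((u (+) (v (+) v)) -> ~(u (+) u)) (+) ~((v -> u) -> u)) = 1 − 0.165 = 0.835

0.835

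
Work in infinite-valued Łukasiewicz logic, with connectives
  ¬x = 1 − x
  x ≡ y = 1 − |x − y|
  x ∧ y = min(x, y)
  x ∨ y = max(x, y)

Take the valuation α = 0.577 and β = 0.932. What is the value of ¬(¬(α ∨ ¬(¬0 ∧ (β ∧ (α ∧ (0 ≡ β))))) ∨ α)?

¬0 = 1 − 0.000 = 1.000
0 ≡ β = 1 − |0.000 − 0.932| = 1 − 0.932 = 0.068
α ∧ (0 ≡ β) = min(0.577, 0.068) = 0.068
β ∧ (α ∧ (0 ≡ β)) = min(0.932, 0.068) = 0.068
¬0 ∧ (β ∧ (α ∧ (0 ≡ β))) = min(1.000, 0.068) = 0.068
¬(¬0 ∧ (β ∧ (α ∧ (0 ≡ β)))) = 1 − 0.068 = 0.932
α ∨ ¬(¬0 ∧ (β ∧ (α ∧ (0 ≡ β)))) = max(0.577, 0.932) = 0.932
¬(α ∨ ¬(¬0 ∧ (β ∧ (α ∧ (0 ≡ β))))) = 1 − 0.932 = 0.068
¬(α ∨ ¬(¬0 ∧ (β ∧ (α ∧ (0 ≡ β))))) ∨ α = max(0.068, 0.577) = 0.577
¬(¬(α ∨ ¬(¬0 ∧ (β ∧ (α ∧ (0 ≡ β))))) ∨ α) = 1 − 0.577 = 0.423

0.423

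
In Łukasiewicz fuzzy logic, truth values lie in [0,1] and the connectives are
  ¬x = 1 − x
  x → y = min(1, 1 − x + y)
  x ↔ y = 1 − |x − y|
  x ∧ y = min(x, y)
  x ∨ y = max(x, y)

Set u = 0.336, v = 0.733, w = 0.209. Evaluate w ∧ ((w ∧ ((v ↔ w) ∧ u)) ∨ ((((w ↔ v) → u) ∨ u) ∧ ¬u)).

v ↔ w = 1 − |0.733 − 0.209| = 1 − 0.524 = 0.476
(v ↔ w) ∧ u = min(0.476, 0.336) = 0.336
w ∧ ((v ↔ w) ∧ u) = min(0.209, 0.336) = 0.209
w ↔ v = 1 − |0.209 − 0.733| = 1 − 0.524 = 0.476
(w ↔ v) → u = min(1, 1 − 0.476 + 0.336) = min(1, 0.860) = 0.860
((w ↔ v) → u) ∨ u = max(0.860, 0.336) = 0.860
¬u = 1 − 0.336 = 0.664
(((w ↔ v) → u) ∨ u) ∧ ¬u = min(0.860, 0.664) = 0.664
(w ∧ ((v ↔ w) ∧ u)) ∨ ((((w ↔ v) → u) ∨ u) ∧ ¬u) = max(0.209, 0.664) = 0.664
w ∧ ((w ∧ ((v ↔ w) ∧ u)) ∨ ((((w ↔ v) → u) ∨ u) ∧ ¬u)) = min(0.209, 0.664) = 0.209

0.209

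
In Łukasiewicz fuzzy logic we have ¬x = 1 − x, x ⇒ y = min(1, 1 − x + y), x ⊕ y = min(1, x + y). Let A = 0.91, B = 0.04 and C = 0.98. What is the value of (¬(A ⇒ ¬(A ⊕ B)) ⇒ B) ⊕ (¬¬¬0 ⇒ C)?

1.00

A ⊕ B = min(1, 0.91 + 0.04) = min(1, 0.95) = 0.95
¬(A ⊕ B) = 1 − 0.95 = 0.05
A ⇒ ¬(A ⊕ B) = min(1, 1 − 0.91 + 0.05) = min(1, 0.14) = 0.14
¬(A ⇒ ¬(A ⊕ B)) = 1 − 0.14 = 0.86
¬(A ⇒ ¬(A ⊕ B)) ⇒ B = min(1, 1 − 0.86 + 0.04) = min(1, 0.18) = 0.18
¬0 = 1 − 0.00 = 1.00
¬¬0 = 1 − 1.00 = 0.00
¬¬¬0 = 1 − 0.00 = 1.00
¬¬¬0 ⇒ C = min(1, 1 − 1.00 + 0.98) = min(1, 0.98) = 0.98
(¬(A ⇒ ¬(A ⊕ B)) ⇒ B) ⊕ (¬¬¬0 ⇒ C) = min(1, 0.18 + 0.98) = min(1, 1.16) = 1.00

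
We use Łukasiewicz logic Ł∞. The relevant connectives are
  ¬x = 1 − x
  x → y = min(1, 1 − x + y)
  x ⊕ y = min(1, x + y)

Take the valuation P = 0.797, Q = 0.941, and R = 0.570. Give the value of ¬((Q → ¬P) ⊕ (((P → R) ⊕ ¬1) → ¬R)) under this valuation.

¬P = 1 − 0.797 = 0.203
Q → ¬P = min(1, 1 − 0.941 + 0.203) = min(1, 0.262) = 0.262
P → R = min(1, 1 − 0.797 + 0.570) = min(1, 0.773) = 0.773
¬1 = 1 − 1.000 = 0.000
(P → R) ⊕ ¬1 = min(1, 0.773 + 0.000) = min(1, 0.773) = 0.773
¬R = 1 − 0.570 = 0.430
((P → R) ⊕ ¬1) → ¬R = min(1, 1 − 0.773 + 0.430) = min(1, 0.657) = 0.657
(Q → ¬P) ⊕ (((P → R) ⊕ ¬1) → ¬R) = min(1, 0.262 + 0.657) = min(1, 0.919) = 0.919
¬((Q → ¬P) ⊕ (((P → R) ⊕ ¬1) → ¬R)) = 1 − 0.919 = 0.081

0.081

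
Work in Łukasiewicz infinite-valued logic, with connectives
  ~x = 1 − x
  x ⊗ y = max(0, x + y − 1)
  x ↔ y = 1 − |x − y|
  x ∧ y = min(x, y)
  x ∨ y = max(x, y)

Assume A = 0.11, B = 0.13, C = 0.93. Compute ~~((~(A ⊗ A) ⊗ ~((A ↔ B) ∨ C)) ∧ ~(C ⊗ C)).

A ⊗ A = max(0, 0.11 + 0.11 − 1) = max(0, -0.78) = 0.00
~(A ⊗ A) = 1 − 0.00 = 1.00
A ↔ B = 1 − |0.11 − 0.13| = 1 − 0.02 = 0.98
(A ↔ B) ∨ C = max(0.98, 0.93) = 0.98
~((A ↔ B) ∨ C) = 1 − 0.98 = 0.02
~(A ⊗ A) ⊗ ~((A ↔ B) ∨ C) = max(0, 1.00 + 0.02 − 1) = max(0, 0.02) = 0.02
C ⊗ C = max(0, 0.93 + 0.93 − 1) = max(0, 0.86) = 0.86
~(C ⊗ C) = 1 − 0.86 = 0.14
(~(A ⊗ A) ⊗ ~((A ↔ B) ∨ C)) ∧ ~(C ⊗ C) = min(0.02, 0.14) = 0.02
~((~(A ⊗ A) ⊗ ~((A ↔ B) ∨ C)) ∧ ~(C ⊗ C)) = 1 − 0.02 = 0.98
~~((~(A ⊗ A) ⊗ ~((A ↔ B) ∨ C)) ∧ ~(C ⊗ C)) = 1 − 0.98 = 0.02

0.02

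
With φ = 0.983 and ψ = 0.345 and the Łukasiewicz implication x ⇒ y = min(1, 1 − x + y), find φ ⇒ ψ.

0.362

φ ⇒ ψ = min(1, 1 − 0.983 + 0.345) = min(1, 0.362) = 0.362
For comparison, the Gödel implication (1 if x ≤ y else y) would give 0.345.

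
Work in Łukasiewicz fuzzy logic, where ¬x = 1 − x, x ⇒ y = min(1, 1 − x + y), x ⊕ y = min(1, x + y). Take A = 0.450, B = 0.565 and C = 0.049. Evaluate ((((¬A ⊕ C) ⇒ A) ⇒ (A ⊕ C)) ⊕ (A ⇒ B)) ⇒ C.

¬A = 1 − 0.450 = 0.550
¬A ⊕ C = min(1, 0.550 + 0.049) = min(1, 0.599) = 0.599
(¬A ⊕ C) ⇒ A = min(1, 1 − 0.599 + 0.450) = min(1, 0.851) = 0.851
A ⊕ C = min(1, 0.450 + 0.049) = min(1, 0.499) = 0.499
((¬A ⊕ C) ⇒ A) ⇒ (A ⊕ C) = min(1, 1 − 0.851 + 0.499) = min(1, 0.648) = 0.648
A ⇒ B = min(1, 1 − 0.450 + 0.565) = min(1, 1.115) = 1.000
(((¬A ⊕ C) ⇒ A) ⇒ (A ⊕ C)) ⊕ (A ⇒ B) = min(1, 0.648 + 1.000) = min(1, 1.648) = 1.000
((((¬A ⊕ C) ⇒ A) ⇒ (A ⊕ C)) ⊕ (A ⇒ B)) ⇒ C = min(1, 1 − 1.000 + 0.049) = min(1, 0.049) = 0.049

0.049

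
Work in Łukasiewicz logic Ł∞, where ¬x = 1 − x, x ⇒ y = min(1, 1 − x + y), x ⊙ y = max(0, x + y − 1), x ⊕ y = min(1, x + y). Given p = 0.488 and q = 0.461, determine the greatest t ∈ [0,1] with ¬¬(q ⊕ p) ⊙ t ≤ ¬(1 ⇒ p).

q ⊕ p = min(1, 0.461 + 0.488) = min(1, 0.949) = 0.949
¬(q ⊕ p) = 1 − 0.949 = 0.051
¬¬(q ⊕ p) = 1 − 0.051 = 0.949
So the left factor is ¬¬(q ⊕ p) = 0.949.
1 ⇒ p = min(1, 1 − 1.000 + 0.488) = min(1, 0.488) = 0.488
¬(1 ⇒ p) = 1 − 0.488 = 0.512
So the right-hand bound is ¬(1 ⇒ p) = 0.512.
The residuum of the Łukasiewicz t-norm gives the supremum: min(1, 1 − 0.949 + 0.512).
1 − 0.949 + 0.512 = 0.563, so t = min(1, 0.563) = 0.563.
Check: 0.949 ⊙ 0.563 = max(0, 0.512) = 0.512 ≤ 0.512.

0.563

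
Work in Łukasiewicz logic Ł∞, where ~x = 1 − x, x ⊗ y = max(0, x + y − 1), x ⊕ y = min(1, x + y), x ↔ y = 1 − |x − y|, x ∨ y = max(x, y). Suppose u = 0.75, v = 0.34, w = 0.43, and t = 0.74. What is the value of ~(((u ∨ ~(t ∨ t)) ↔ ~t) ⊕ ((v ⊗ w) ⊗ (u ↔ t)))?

t ∨ t = max(0.74, 0.74) = 0.74
~(t ∨ t) = 1 − 0.74 = 0.26
u ∨ ~(t ∨ t) = max(0.75, 0.26) = 0.75
~t = 1 − 0.74 = 0.26
(u ∨ ~(t ∨ t)) ↔ ~t = 1 − |0.75 − 0.26| = 1 − 0.49 = 0.51
v ⊗ w = max(0, 0.34 + 0.43 − 1) = max(0, -0.23) = 0.00
u ↔ t = 1 − |0.75 − 0.74| = 1 − 0.01 = 0.99
(v ⊗ w) ⊗ (u ↔ t) = max(0, 0.00 + 0.99 − 1) = max(0, -0.01) = 0.00
((u ∨ ~(t ∨ t)) ↔ ~t) ⊕ ((v ⊗ w) ⊗ (u ↔ t)) = min(1, 0.51 + 0.00) = min(1, 0.51) = 0.51
~(((u ∨ ~(t ∨ t)) ↔ ~t) ⊕ ((v ⊗ w) ⊗ (u ↔ t))) = 1 − 0.51 = 0.49

0.49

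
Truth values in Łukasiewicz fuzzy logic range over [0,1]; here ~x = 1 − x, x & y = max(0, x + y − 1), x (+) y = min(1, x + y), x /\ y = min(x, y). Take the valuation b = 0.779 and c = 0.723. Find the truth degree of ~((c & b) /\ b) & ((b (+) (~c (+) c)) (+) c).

0.498

c & b = max(0, 0.723 + 0.779 − 1) = max(0, 0.502) = 0.502
(c & b) /\ b = min(0.502, 0.779) = 0.502
~((c & b) /\ b) = 1 − 0.502 = 0.498
~c = 1 − 0.723 = 0.277
~c (+) c = min(1, 0.277 + 0.723) = min(1, 1.000) = 1.000
b (+) (~c (+) c) = min(1, 0.779 + 1.000) = min(1, 1.779) = 1.000
(b (+) (~c (+) c)) (+) c = min(1, 1.000 + 0.723) = min(1, 1.723) = 1.000
~((c & b) /\ b) & ((b (+) (~c (+) c)) (+) c) = max(0, 0.498 + 1.000 − 1) = max(0, 0.498) = 0.498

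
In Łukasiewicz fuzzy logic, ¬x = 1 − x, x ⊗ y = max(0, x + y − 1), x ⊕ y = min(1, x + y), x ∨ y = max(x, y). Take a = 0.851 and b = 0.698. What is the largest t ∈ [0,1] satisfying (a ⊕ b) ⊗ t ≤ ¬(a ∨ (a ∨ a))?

0.149

a ⊕ b = min(1, 0.851 + 0.698) = min(1, 1.549) = 1.000
So the left factor is a ⊕ b = 1.000.
a ∨ a = max(0.851, 0.851) = 0.851
a ∨ (a ∨ a) = max(0.851, 0.851) = 0.851
¬(a ∨ (a ∨ a)) = 1 − 0.851 = 0.149
So the right-hand bound is ¬(a ∨ (a ∨ a)) = 0.149.
The residuum of the Łukasiewicz t-norm gives the supremum: min(1, 1 − 1.000 + 0.149).
1 − 1.000 + 0.149 = 0.149, so t = min(1, 0.149) = 0.149.
Check: 1.000 ⊗ 0.149 = max(0, 0.149) = 0.149 ≤ 0.149.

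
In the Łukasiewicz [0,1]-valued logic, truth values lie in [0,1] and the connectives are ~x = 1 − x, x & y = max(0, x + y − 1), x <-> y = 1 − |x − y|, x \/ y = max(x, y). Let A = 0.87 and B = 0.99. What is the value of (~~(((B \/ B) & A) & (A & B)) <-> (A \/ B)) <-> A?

0.86

B \/ B = max(0.99, 0.99) = 0.99
(B \/ B) & A = max(0, 0.99 + 0.87 − 1) = max(0, 0.86) = 0.86
A & B = max(0, 0.87 + 0.99 − 1) = max(0, 0.86) = 0.86
((B \/ B) & A) & (A & B) = max(0, 0.86 + 0.86 − 1) = max(0, 0.72) = 0.72
~(((B \/ B) & A) & (A & B)) = 1 − 0.72 = 0.28
~~(((B \/ B) & A) & (A & B)) = 1 − 0.28 = 0.72
A \/ B = max(0.87, 0.99) = 0.99
~~(((B \/ B) & A) & (A & B)) <-> (A \/ B) = 1 − |0.72 − 0.99| = 1 − 0.27 = 0.73
(~~(((B \/ B) & A) & (A & B)) <-> (A \/ B)) <-> A = 1 − |0.73 − 0.87| = 1 − 0.14 = 0.86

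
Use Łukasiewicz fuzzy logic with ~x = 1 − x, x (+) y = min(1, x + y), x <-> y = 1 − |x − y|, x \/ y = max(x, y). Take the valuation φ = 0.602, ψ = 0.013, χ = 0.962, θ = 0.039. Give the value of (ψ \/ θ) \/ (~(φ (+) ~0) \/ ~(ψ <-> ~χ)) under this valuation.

0.039

ψ \/ θ = max(0.013, 0.039) = 0.039
~0 = 1 − 0.000 = 1.000
φ (+) ~0 = min(1, 0.602 + 1.000) = min(1, 1.602) = 1.000
~(φ (+) ~0) = 1 − 1.000 = 0.000
~χ = 1 − 0.962 = 0.038
ψ <-> ~χ = 1 − |0.013 − 0.038| = 1 − 0.025 = 0.975
~(ψ <-> ~χ) = 1 − 0.975 = 0.025
~(φ (+) ~0) \/ ~(ψ <-> ~χ) = max(0.000, 0.025) = 0.025
(ψ \/ θ) \/ (~(φ (+) ~0) \/ ~(ψ <-> ~χ)) = max(0.039, 0.025) = 0.039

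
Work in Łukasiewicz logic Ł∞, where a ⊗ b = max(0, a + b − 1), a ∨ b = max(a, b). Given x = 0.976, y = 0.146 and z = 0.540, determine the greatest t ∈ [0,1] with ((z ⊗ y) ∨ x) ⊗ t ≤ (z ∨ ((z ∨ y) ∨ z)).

0.564

z ⊗ y = max(0, 0.540 + 0.146 − 1) = max(0, -0.314) = 0.000
(z ⊗ y) ∨ x = max(0.000, 0.976) = 0.976
So the left factor is (z ⊗ y) ∨ x = 0.976.
z ∨ y = max(0.540, 0.146) = 0.540
(z ∨ y) ∨ z = max(0.540, 0.540) = 0.540
z ∨ ((z ∨ y) ∨ z) = max(0.540, 0.540) = 0.540
So the right-hand bound is z ∨ ((z ∨ y) ∨ z) = 0.540.
The residuum of the Łukasiewicz t-norm gives the supremum: min(1, 1 − 0.976 + 0.540).
1 − 0.976 + 0.540 = 0.564, so t = min(1, 0.564) = 0.564.
Check: 0.976 ⊗ 0.564 = max(0, 0.540) = 0.540 ≤ 0.540.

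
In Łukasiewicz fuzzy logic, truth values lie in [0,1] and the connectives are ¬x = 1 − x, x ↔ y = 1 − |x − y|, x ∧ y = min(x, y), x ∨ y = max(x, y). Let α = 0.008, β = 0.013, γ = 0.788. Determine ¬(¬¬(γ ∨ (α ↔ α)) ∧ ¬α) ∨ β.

0.013

α ↔ α = 1 − |0.008 − 0.008| = 1 − 0.000 = 1.000
γ ∨ (α ↔ α) = max(0.788, 1.000) = 1.000
¬(γ ∨ (α ↔ α)) = 1 − 1.000 = 0.000
¬¬(γ ∨ (α ↔ α)) = 1 − 0.000 = 1.000
¬α = 1 − 0.008 = 0.992
¬¬(γ ∨ (α ↔ α)) ∧ ¬α = min(1.000, 0.992) = 0.992
¬(¬¬(γ ∨ (α ↔ α)) ∧ ¬α) = 1 − 0.992 = 0.008
¬(¬¬(γ ∨ (α ↔ α)) ∧ ¬α) ∨ β = max(0.008, 0.013) = 0.013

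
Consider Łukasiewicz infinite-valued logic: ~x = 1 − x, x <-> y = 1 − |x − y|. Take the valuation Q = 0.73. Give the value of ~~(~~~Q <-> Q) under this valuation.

0.54

~Q = 1 − 0.73 = 0.27
~~Q = 1 − 0.27 = 0.73
~~~Q = 1 − 0.73 = 0.27
~~~Q <-> Q = 1 − |0.27 − 0.73| = 1 − 0.46 = 0.54
~(~~~Q <-> Q) = 1 − 0.54 = 0.46
~~(~~~Q <-> Q) = 1 − 0.46 = 0.54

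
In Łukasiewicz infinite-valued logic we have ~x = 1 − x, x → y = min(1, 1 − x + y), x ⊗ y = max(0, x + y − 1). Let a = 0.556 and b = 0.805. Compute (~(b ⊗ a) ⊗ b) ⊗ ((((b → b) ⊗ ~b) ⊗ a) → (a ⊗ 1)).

b ⊗ a = max(0, 0.805 + 0.556 − 1) = max(0, 0.361) = 0.361
~(b ⊗ a) = 1 − 0.361 = 0.639
~(b ⊗ a) ⊗ b = max(0, 0.639 + 0.805 − 1) = max(0, 0.444) = 0.444
b → b = min(1, 1 − 0.805 + 0.805) = min(1, 1.000) = 1.000
~b = 1 − 0.805 = 0.195
(b → b) ⊗ ~b = max(0, 1.000 + 0.195 − 1) = max(0, 0.195) = 0.195
((b → b) ⊗ ~b) ⊗ a = max(0, 0.195 + 0.556 − 1) = max(0, -0.249) = 0.000
a ⊗ 1 = max(0, 0.556 + 1.000 − 1) = max(0, 0.556) = 0.556
(((b → b) ⊗ ~b) ⊗ a) → (a ⊗ 1) = min(1, 1 − 0.000 + 0.556) = min(1, 1.556) = 1.000
(~(b ⊗ a) ⊗ b) ⊗ ((((b → b) ⊗ ~b) ⊗ a) → (a ⊗ 1)) = max(0, 0.444 + 1.000 − 1) = max(0, 0.444) = 0.444

0.444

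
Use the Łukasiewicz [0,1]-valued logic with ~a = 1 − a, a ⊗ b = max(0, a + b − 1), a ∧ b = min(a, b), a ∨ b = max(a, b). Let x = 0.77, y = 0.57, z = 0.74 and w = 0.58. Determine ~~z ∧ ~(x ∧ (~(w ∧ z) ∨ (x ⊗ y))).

~z = 1 − 0.74 = 0.26
~~z = 1 − 0.26 = 0.74
w ∧ z = min(0.58, 0.74) = 0.58
~(w ∧ z) = 1 − 0.58 = 0.42
x ⊗ y = max(0, 0.77 + 0.57 − 1) = max(0, 0.34) = 0.34
~(w ∧ z) ∨ (x ⊗ y) = max(0.42, 0.34) = 0.42
x ∧ (~(w ∧ z) ∨ (x ⊗ y)) = min(0.77, 0.42) = 0.42
~(x ∧ (~(w ∧ z) ∨ (x ⊗ y))) = 1 − 0.42 = 0.58
~~z ∧ ~(x ∧ (~(w ∧ z) ∨ (x ⊗ y))) = min(0.74, 0.58) = 0.58

0.58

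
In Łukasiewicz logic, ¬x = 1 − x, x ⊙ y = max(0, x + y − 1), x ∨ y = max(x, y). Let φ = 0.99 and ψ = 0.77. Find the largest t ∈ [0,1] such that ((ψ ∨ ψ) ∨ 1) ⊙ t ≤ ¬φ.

0.01

ψ ∨ ψ = max(0.77, 0.77) = 0.77
(ψ ∨ ψ) ∨ 1 = max(0.77, 1.00) = 1.00
So the left factor is (ψ ∨ ψ) ∨ 1 = 1.00.
¬φ = 1 − 0.99 = 0.01
So the right-hand bound is ¬φ = 0.01.
The residuum of the Łukasiewicz t-norm gives the supremum: min(1, 1 − 1.00 + 0.01).
1 − 1.00 + 0.01 = 0.01, so t = min(1, 0.01) = 0.01.
Check: 1.00 ⊙ 0.01 = max(0, 0.01) = 0.01 ≤ 0.01.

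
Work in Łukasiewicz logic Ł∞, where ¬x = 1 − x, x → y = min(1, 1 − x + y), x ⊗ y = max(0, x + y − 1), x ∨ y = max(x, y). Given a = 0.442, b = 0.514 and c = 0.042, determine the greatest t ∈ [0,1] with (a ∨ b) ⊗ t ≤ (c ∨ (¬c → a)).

a ∨ b = max(0.442, 0.514) = 0.514
So the left factor is a ∨ b = 0.514.
¬c = 1 − 0.042 = 0.958
¬c → a = min(1, 1 − 0.958 + 0.442) = min(1, 0.484) = 0.484
c ∨ (¬c → a) = max(0.042, 0.484) = 0.484
So the right-hand bound is c ∨ (¬c → a) = 0.484.
The residuum of the Łukasiewicz t-norm gives the supremum: min(1, 1 − 0.514 + 0.484).
1 − 0.514 + 0.484 = 0.970, so t = min(1, 0.970) = 0.970.
Check: 0.514 ⊗ 0.970 = max(0, 0.484) = 0.484 ≤ 0.484.

0.970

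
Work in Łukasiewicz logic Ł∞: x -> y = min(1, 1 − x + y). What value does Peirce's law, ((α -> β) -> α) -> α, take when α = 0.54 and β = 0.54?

1.00

α -> β = min(1, 1 − 0.54 + 0.54) = min(1, 1.00) = 1.00
(α -> β) -> α = min(1, 1 − 1.00 + 0.54) = min(1, 0.54) = 0.54
((α -> β) -> α) -> α = min(1, 1 − 0.54 + 0.54) = min(1, 1.00) = 1.00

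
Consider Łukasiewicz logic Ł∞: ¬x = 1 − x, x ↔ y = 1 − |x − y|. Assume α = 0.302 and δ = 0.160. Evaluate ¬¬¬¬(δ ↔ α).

0.858

δ ↔ α = 1 − |0.160 − 0.302| = 1 − 0.142 = 0.858
¬(δ ↔ α) = 1 − 0.858 = 0.142
¬¬(δ ↔ α) = 1 − 0.142 = 0.858
¬¬¬(δ ↔ α) = 1 − 0.858 = 0.142
¬¬¬¬(δ ↔ α) = 1 − 0.142 = 0.858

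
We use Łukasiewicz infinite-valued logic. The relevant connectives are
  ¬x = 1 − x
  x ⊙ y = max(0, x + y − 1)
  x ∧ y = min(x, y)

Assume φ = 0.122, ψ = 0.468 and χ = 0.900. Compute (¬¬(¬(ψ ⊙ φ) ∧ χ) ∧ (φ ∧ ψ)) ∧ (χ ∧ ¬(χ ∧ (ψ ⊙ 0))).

ψ ⊙ φ = max(0, 0.468 + 0.122 − 1) = max(0, -0.410) = 0.000
¬(ψ ⊙ φ) = 1 − 0.000 = 1.000
¬(ψ ⊙ φ) ∧ χ = min(1.000, 0.900) = 0.900
¬(¬(ψ ⊙ φ) ∧ χ) = 1 − 0.900 = 0.100
¬¬(¬(ψ ⊙ φ) ∧ χ) = 1 − 0.100 = 0.900
φ ∧ ψ = min(0.122, 0.468) = 0.122
¬¬(¬(ψ ⊙ φ) ∧ χ) ∧ (φ ∧ ψ) = min(0.900, 0.122) = 0.122
ψ ⊙ 0 = max(0, 0.468 + 0.000 − 1) = max(0, -0.532) = 0.000
χ ∧ (ψ ⊙ 0) = min(0.900, 0.000) = 0.000
¬(χ ∧ (ψ ⊙ 0)) = 1 − 0.000 = 1.000
χ ∧ ¬(χ ∧ (ψ ⊙ 0)) = min(0.900, 1.000) = 0.900
(¬¬(¬(ψ ⊙ φ) ∧ χ) ∧ (φ ∧ ψ)) ∧ (χ ∧ ¬(χ ∧ (ψ ⊙ 0))) = min(0.122, 0.900) = 0.122

0.122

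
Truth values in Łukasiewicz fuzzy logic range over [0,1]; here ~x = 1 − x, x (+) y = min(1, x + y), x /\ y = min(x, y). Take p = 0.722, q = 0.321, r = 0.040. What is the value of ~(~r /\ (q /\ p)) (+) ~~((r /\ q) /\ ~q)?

~r = 1 − 0.040 = 0.960
q /\ p = min(0.321, 0.722) = 0.321
~r /\ (q /\ p) = min(0.960, 0.321) = 0.321
~(~r /\ (q /\ p)) = 1 − 0.321 = 0.679
r /\ q = min(0.040, 0.321) = 0.040
~q = 1 − 0.321 = 0.679
(r /\ q) /\ ~q = min(0.040, 0.679) = 0.040
~((r /\ q) /\ ~q) = 1 − 0.040 = 0.960
~~((r /\ q) /\ ~q) = 1 − 0.960 = 0.040
~(~r /\ (q /\ p)) (+) ~~((r /\ q) /\ ~q) = min(1, 0.679 + 0.040) = min(1, 0.719) = 0.719

0.719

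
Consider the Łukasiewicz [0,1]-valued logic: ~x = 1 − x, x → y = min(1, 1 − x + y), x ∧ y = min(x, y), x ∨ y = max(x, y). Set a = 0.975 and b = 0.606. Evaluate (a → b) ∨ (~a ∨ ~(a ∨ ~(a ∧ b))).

a → b = min(1, 1 − 0.975 + 0.606) = min(1, 0.631) = 0.631
~a = 1 − 0.975 = 0.025
a ∧ b = min(0.975, 0.606) = 0.606
~(a ∧ b) = 1 − 0.606 = 0.394
a ∨ ~(a ∧ b) = max(0.975, 0.394) = 0.975
~(a ∨ ~(a ∧ b)) = 1 − 0.975 = 0.025
~a ∨ ~(a ∨ ~(a ∧ b)) = max(0.025, 0.025) = 0.025
(a → b) ∨ (~a ∨ ~(a ∨ ~(a ∧ b))) = max(0.631, 0.025) = 0.631

0.631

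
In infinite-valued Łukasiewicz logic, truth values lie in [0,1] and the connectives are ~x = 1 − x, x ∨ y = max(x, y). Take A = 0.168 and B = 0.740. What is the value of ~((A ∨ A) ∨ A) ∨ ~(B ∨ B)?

0.832

A ∨ A = max(0.168, 0.168) = 0.168
(A ∨ A) ∨ A = max(0.168, 0.168) = 0.168
~((A ∨ A) ∨ A) = 1 − 0.168 = 0.832
B ∨ B = max(0.740, 0.740) = 0.740
~(B ∨ B) = 1 − 0.740 = 0.260
~((A ∨ A) ∨ A) ∨ ~(B ∨ B) = max(0.832, 0.260) = 0.832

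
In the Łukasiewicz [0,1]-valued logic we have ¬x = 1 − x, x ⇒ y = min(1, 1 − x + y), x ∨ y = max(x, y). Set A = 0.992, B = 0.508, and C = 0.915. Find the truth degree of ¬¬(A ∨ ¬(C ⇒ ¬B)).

¬B = 1 − 0.508 = 0.492
C ⇒ ¬B = min(1, 1 − 0.915 + 0.492) = min(1, 0.577) = 0.577
¬(C ⇒ ¬B) = 1 − 0.577 = 0.423
A ∨ ¬(C ⇒ ¬B) = max(0.992, 0.423) = 0.992
¬(A ∨ ¬(C ⇒ ¬B)) = 1 − 0.992 = 0.008
¬¬(A ∨ ¬(C ⇒ ¬B)) = 1 − 0.008 = 0.992

0.992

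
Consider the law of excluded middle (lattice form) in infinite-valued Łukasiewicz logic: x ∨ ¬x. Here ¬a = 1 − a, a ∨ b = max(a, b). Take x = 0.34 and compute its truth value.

¬x = 1 − 0.34 = 0.66
x ∨ ¬x = max(0.34, 0.66) = 0.66
(The value 0.66 < 1 shows this instance is not satisfied; not a Ł∞-tautology — its value is max(a, 1−a).)

0.66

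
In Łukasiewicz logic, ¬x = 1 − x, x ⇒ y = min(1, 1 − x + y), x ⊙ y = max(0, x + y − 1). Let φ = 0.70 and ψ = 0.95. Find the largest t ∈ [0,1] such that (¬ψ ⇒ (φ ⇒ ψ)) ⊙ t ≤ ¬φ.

0.30

¬ψ = 1 − 0.95 = 0.05
φ ⇒ ψ = min(1, 1 − 0.70 + 0.95) = min(1, 1.25) = 1.00
¬ψ ⇒ (φ ⇒ ψ) = min(1, 1 − 0.05 + 1.00) = min(1, 1.95) = 1.00
So the left factor is ¬ψ ⇒ (φ ⇒ ψ) = 1.00.
¬φ = 1 − 0.70 = 0.30
So the right-hand bound is ¬φ = 0.30.
The residuum of the Łukasiewicz t-norm gives the supremum: min(1, 1 − 1.00 + 0.30).
1 − 1.00 + 0.30 = 0.30, so t = min(1, 0.30) = 0.30.
Check: 1.00 ⊙ 0.30 = max(0, 0.30) = 0.30 ≤ 0.30.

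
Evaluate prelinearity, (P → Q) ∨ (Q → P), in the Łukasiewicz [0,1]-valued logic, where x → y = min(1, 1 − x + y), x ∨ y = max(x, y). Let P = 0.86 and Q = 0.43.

1.00

P → Q = min(1, 1 − 0.86 + 0.43) = min(1, 0.57) = 0.57
Q → P = min(1, 1 − 0.43 + 0.86) = min(1, 1.43) = 1.00
(P → Q) ∨ (Q → P) = max(0.57, 1.00) = 1.00
(As expected: a Ł∞-tautology — holds in every MV-chain.)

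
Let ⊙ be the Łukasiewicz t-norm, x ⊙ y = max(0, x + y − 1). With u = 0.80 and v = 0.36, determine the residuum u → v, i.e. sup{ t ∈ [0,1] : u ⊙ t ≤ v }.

The residuum of the Łukasiewicz t-norm gives the supremum: min(1, 1 − 0.80 + 0.36).
1 − 0.80 + 0.36 = 0.56, so t = min(1, 0.56) = 0.56.
Check: 0.80 ⊙ 0.56 = max(0, 0.36) = 0.36 ≤ 0.36.

0.56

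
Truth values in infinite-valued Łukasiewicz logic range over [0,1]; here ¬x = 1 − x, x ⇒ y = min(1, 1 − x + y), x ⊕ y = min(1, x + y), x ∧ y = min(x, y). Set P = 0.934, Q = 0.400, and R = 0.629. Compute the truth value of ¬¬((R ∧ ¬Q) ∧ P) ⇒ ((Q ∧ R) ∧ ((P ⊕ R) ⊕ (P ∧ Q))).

0.800

¬Q = 1 − 0.400 = 0.600
R ∧ ¬Q = min(0.629, 0.600) = 0.600
(R ∧ ¬Q) ∧ P = min(0.600, 0.934) = 0.600
¬((R ∧ ¬Q) ∧ P) = 1 − 0.600 = 0.400
¬¬((R ∧ ¬Q) ∧ P) = 1 − 0.400 = 0.600
Q ∧ R = min(0.400, 0.629) = 0.400
P ⊕ R = min(1, 0.934 + 0.629) = min(1, 1.563) = 1.000
P ∧ Q = min(0.934, 0.400) = 0.400
(P ⊕ R) ⊕ (P ∧ Q) = min(1, 1.000 + 0.400) = min(1, 1.400) = 1.000
(Q ∧ R) ∧ ((P ⊕ R) ⊕ (P ∧ Q)) = min(0.400, 1.000) = 0.400
¬¬((R ∧ ¬Q) ∧ P) ⇒ ((Q ∧ R) ∧ ((P ⊕ R) ⊕ (P ∧ Q))) = min(1, 1 − 0.600 + 0.400) = min(1, 0.800) = 0.800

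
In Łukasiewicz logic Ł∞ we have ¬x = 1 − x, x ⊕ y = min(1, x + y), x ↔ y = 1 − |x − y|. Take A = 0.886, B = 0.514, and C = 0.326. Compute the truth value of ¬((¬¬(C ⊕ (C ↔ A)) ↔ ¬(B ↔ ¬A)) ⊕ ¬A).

0.252

C ↔ A = 1 − |0.326 − 0.886| = 1 − 0.560 = 0.440
C ⊕ (C ↔ A) = min(1, 0.326 + 0.440) = min(1, 0.766) = 0.766
¬(C ⊕ (C ↔ A)) = 1 − 0.766 = 0.234
¬¬(C ⊕ (C ↔ A)) = 1 − 0.234 = 0.766
¬A = 1 − 0.886 = 0.114
B ↔ ¬A = 1 − |0.514 − 0.114| = 1 − 0.400 = 0.600
¬(B ↔ ¬A) = 1 − 0.600 = 0.400
¬¬(C ⊕ (C ↔ A)) ↔ ¬(B ↔ ¬A) = 1 − |0.766 − 0.400| = 1 − 0.366 = 0.634
(¬¬(C ⊕ (C ↔ A)) ↔ ¬(B ↔ ¬A)) ⊕ ¬A = min(1, 0.634 + 0.114) = min(1, 0.748) = 0.748
¬((¬¬(C ⊕ (C ↔ A)) ↔ ¬(B ↔ ¬A)) ⊕ ¬A) = 1 − 0.748 = 0.252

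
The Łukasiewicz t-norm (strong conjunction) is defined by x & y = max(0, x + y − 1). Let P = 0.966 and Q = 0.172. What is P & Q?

0.138

P & Q = max(0, 0.966 + 0.172 − 1) = max(0, 0.138) = 0.138
For comparison, the Gödel (minimum) t-norm min(x, y) would give 0.172.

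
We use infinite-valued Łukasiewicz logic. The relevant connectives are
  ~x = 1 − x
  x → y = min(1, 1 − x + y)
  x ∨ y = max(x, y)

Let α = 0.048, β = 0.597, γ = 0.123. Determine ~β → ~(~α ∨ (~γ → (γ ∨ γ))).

0.645

~β = 1 − 0.597 = 0.403
~α = 1 − 0.048 = 0.952
~γ = 1 − 0.123 = 0.877
γ ∨ γ = max(0.123, 0.123) = 0.123
~γ → (γ ∨ γ) = min(1, 1 − 0.877 + 0.123) = min(1, 0.246) = 0.246
~α ∨ (~γ → (γ ∨ γ)) = max(0.952, 0.246) = 0.952
~(~α ∨ (~γ → (γ ∨ γ))) = 1 − 0.952 = 0.048
~β → ~(~α ∨ (~γ → (γ ∨ γ))) = min(1, 1 − 0.403 + 0.048) = min(1, 0.645) = 0.645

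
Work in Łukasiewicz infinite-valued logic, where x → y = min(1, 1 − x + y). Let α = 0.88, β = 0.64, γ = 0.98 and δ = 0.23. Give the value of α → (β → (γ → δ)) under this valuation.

γ → δ = min(1, 1 − 0.98 + 0.23) = min(1, 0.25) = 0.25
β → (γ → δ) = min(1, 1 − 0.64 + 0.25) = min(1, 0.61) = 0.61
α → (β → (γ → δ)) = min(1, 1 − 0.88 + 0.61) = min(1, 0.73) = 0.73

0.73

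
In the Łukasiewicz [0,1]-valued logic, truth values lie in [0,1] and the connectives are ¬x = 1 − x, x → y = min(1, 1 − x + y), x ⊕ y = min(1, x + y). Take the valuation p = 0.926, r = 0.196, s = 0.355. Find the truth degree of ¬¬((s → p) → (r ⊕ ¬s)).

s → p = min(1, 1 − 0.355 + 0.926) = min(1, 1.571) = 1.000
¬s = 1 − 0.355 = 0.645
r ⊕ ¬s = min(1, 0.196 + 0.645) = min(1, 0.841) = 0.841
(s → p) → (r ⊕ ¬s) = min(1, 1 − 1.000 + 0.841) = min(1, 0.841) = 0.841
¬((s → p) → (r ⊕ ¬s)) = 1 − 0.841 = 0.159
¬¬((s → p) → (r ⊕ ¬s)) = 1 − 0.159 = 0.841

0.841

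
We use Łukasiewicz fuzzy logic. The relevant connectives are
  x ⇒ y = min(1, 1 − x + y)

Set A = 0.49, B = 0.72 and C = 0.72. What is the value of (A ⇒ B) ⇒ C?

A ⇒ B = min(1, 1 − 0.49 + 0.72) = min(1, 1.23) = 1.00
(A ⇒ B) ⇒ C = min(1, 1 − 1.00 + 0.72) = min(1, 0.72) = 0.72

0.72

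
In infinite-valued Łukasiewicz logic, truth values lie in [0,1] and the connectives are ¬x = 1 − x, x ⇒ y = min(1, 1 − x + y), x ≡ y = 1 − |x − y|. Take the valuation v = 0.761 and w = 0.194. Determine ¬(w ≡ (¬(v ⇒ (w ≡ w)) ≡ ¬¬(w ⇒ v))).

w ≡ w = 1 − |0.194 − 0.194| = 1 − 0.000 = 1.000
v ⇒ (w ≡ w) = min(1, 1 − 0.761 + 1.000) = min(1, 1.239) = 1.000
¬(v ⇒ (w ≡ w)) = 1 − 1.000 = 0.000
w ⇒ v = min(1, 1 − 0.194 + 0.761) = min(1, 1.567) = 1.000
¬(w ⇒ v) = 1 − 1.000 = 0.000
¬¬(w ⇒ v) = 1 − 0.000 = 1.000
¬(v ⇒ (w ≡ w)) ≡ ¬¬(w ⇒ v) = 1 − |0.000 − 1.000| = 1 − 1.000 = 0.000
w ≡ (¬(v ⇒ (w ≡ w)) ≡ ¬¬(w ⇒ v)) = 1 − |0.194 − 0.000| = 1 − 0.194 = 0.806
¬(w ≡ (¬(v ⇒ (w ≡ w)) ≡ ¬¬(w ⇒ v))) = 1 − 0.806 = 0.194

0.194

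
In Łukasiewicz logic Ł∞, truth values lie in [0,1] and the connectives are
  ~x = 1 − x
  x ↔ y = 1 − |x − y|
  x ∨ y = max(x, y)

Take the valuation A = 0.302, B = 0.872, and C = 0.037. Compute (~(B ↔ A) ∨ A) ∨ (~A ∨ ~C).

B ↔ A = 1 − |0.872 − 0.302| = 1 − 0.570 = 0.430
~(B ↔ A) = 1 − 0.430 = 0.570
~(B ↔ A) ∨ A = max(0.570, 0.302) = 0.570
~A = 1 − 0.302 = 0.698
~C = 1 − 0.037 = 0.963
~A ∨ ~C = max(0.698, 0.963) = 0.963
(~(B ↔ A) ∨ A) ∨ (~A ∨ ~C) = max(0.570, 0.963) = 0.963

0.963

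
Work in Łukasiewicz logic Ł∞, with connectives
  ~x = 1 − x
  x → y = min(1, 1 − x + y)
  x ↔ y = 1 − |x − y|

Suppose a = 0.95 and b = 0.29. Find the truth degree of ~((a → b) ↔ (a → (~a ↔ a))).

0.19

a → b = min(1, 1 − 0.95 + 0.29) = min(1, 0.34) = 0.34
~a = 1 − 0.95 = 0.05
~a ↔ a = 1 − |0.05 − 0.95| = 1 − 0.90 = 0.10
a → (~a ↔ a) = min(1, 1 − 0.95 + 0.10) = min(1, 0.15) = 0.15
(a → b) ↔ (a → (~a ↔ a)) = 1 − |0.34 − 0.15| = 1 − 0.19 = 0.81
~((a → b) ↔ (a → (~a ↔ a))) = 1 − 0.81 = 0.19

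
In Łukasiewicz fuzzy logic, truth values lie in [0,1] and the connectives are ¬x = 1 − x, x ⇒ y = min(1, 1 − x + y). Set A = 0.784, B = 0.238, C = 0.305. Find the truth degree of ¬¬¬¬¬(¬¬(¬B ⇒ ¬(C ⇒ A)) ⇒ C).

0.000

¬B = 1 − 0.238 = 0.762
C ⇒ A = min(1, 1 − 0.305 + 0.784) = min(1, 1.479) = 1.000
¬(C ⇒ A) = 1 − 1.000 = 0.000
¬B ⇒ ¬(C ⇒ A) = min(1, 1 − 0.762 + 0.000) = min(1, 0.238) = 0.238
¬(¬B ⇒ ¬(C ⇒ A)) = 1 − 0.238 = 0.762
¬¬(¬B ⇒ ¬(C ⇒ A)) = 1 − 0.762 = 0.238
¬¬(¬B ⇒ ¬(C ⇒ A)) ⇒ C = min(1, 1 − 0.238 + 0.305) = min(1, 1.067) = 1.000
¬(¬¬(¬B ⇒ ¬(C ⇒ A)) ⇒ C) = 1 − 1.000 = 0.000
¬¬(¬¬(¬B ⇒ ¬(C ⇒ A)) ⇒ C) = 1 − 0.000 = 1.000
¬¬¬(¬¬(¬B ⇒ ¬(C ⇒ A)) ⇒ C) = 1 − 1.000 = 0.000
¬¬¬¬(¬¬(¬B ⇒ ¬(C ⇒ A)) ⇒ C) = 1 − 0.000 = 1.000
¬¬¬¬¬(¬¬(¬B ⇒ ¬(C ⇒ A)) ⇒ C) = 1 − 1.000 = 0.000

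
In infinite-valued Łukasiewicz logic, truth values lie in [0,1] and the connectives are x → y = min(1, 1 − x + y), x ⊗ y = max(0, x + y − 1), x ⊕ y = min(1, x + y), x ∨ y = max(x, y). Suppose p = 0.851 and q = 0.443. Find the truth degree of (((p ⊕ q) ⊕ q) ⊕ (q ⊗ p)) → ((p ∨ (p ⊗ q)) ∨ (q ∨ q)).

p ⊕ q = min(1, 0.851 + 0.443) = min(1, 1.294) = 1.000
(p ⊕ q) ⊕ q = min(1, 1.000 + 0.443) = min(1, 1.443) = 1.000
q ⊗ p = max(0, 0.443 + 0.851 − 1) = max(0, 0.294) = 0.294
((p ⊕ q) ⊕ q) ⊕ (q ⊗ p) = min(1, 1.000 + 0.294) = min(1, 1.294) = 1.000
p ⊗ q = max(0, 0.851 + 0.443 − 1) = max(0, 0.294) = 0.294
p ∨ (p ⊗ q) = max(0.851, 0.294) = 0.851
q ∨ q = max(0.443, 0.443) = 0.443
(p ∨ (p ⊗ q)) ∨ (q ∨ q) = max(0.851, 0.443) = 0.851
(((p ⊕ q) ⊕ q) ⊕ (q ⊗ p)) → ((p ∨ (p ⊗ q)) ∨ (q ∨ q)) = min(1, 1 − 1.000 + 0.851) = min(1, 0.851) = 0.851

0.851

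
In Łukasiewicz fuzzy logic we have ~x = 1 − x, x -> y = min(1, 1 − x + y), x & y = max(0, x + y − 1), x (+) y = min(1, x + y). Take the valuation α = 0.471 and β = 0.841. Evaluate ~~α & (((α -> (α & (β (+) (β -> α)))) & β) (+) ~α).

~α = 1 − 0.471 = 0.529
~~α = 1 − 0.529 = 0.471
β -> α = min(1, 1 − 0.841 + 0.471) = min(1, 0.630) = 0.630
β (+) (β -> α) = min(1, 0.841 + 0.630) = min(1, 1.471) = 1.000
α & (β (+) (β -> α)) = max(0, 0.471 + 1.000 − 1) = max(0, 0.471) = 0.471
α -> (α & (β (+) (β -> α))) = min(1, 1 − 0.471 + 0.471) = min(1, 1.000) = 1.000
(α -> (α & (β (+) (β -> α)))) & β = max(0, 1.000 + 0.841 − 1) = max(0, 0.841) = 0.841
((α -> (α & (β (+) (β -> α)))) & β) (+) ~α = min(1, 0.841 + 0.529) = min(1, 1.370) = 1.000
~~α & (((α -> (α & (β (+) (β -> α)))) & β) (+) ~α) = max(0, 0.471 + 1.000 − 1) = max(0, 0.471) = 0.471

0.471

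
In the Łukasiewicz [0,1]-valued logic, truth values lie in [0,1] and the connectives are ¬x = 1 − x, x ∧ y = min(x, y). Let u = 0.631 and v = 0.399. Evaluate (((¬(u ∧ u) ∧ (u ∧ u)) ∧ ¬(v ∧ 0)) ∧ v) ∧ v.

0.369

u ∧ u = min(0.631, 0.631) = 0.631
¬(u ∧ u) = 1 − 0.631 = 0.369
¬(u ∧ u) ∧ (u ∧ u) = min(0.369, 0.631) = 0.369
v ∧ 0 = min(0.399, 0.000) = 0.000
¬(v ∧ 0) = 1 − 0.000 = 1.000
(¬(u ∧ u) ∧ (u ∧ u)) ∧ ¬(v ∧ 0) = min(0.369, 1.000) = 0.369
((¬(u ∧ u) ∧ (u ∧ u)) ∧ ¬(v ∧ 0)) ∧ v = min(0.369, 0.399) = 0.369
(((¬(u ∧ u) ∧ (u ∧ u)) ∧ ¬(v ∧ 0)) ∧ v) ∧ v = min(0.369, 0.399) = 0.369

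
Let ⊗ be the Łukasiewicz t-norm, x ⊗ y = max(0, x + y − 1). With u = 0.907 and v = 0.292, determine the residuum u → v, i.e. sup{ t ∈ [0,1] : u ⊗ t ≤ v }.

The residuum of the Łukasiewicz t-norm gives the supremum: min(1, 1 − 0.907 + 0.292).
1 − 0.907 + 0.292 = 0.385, so t = min(1, 0.385) = 0.385.
Check: 0.907 ⊗ 0.385 = max(0, 0.292) = 0.292 ≤ 0.292.

0.385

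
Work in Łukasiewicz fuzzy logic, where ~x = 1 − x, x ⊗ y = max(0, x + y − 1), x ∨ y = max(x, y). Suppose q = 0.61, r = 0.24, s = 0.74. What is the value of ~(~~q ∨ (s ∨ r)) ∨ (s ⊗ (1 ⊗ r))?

~q = 1 − 0.61 = 0.39
~~q = 1 − 0.39 = 0.61
s ∨ r = max(0.74, 0.24) = 0.74
~~q ∨ (s ∨ r) = max(0.61, 0.74) = 0.74
~(~~q ∨ (s ∨ r)) = 1 − 0.74 = 0.26
1 ⊗ r = max(0, 1.00 + 0.24 − 1) = max(0, 0.24) = 0.24
s ⊗ (1 ⊗ r) = max(0, 0.74 + 0.24 − 1) = max(0, -0.02) = 0.00
~(~~q ∨ (s ∨ r)) ∨ (s ⊗ (1 ⊗ r)) = max(0.26, 0.00) = 0.26

0.26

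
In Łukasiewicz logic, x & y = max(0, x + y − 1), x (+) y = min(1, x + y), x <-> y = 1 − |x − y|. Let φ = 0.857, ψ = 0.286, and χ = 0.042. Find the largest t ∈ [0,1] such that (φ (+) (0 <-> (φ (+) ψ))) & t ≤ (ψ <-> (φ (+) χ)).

0.530

φ (+) ψ = min(1, 0.857 + 0.286) = min(1, 1.143) = 1.000
0 <-> (φ (+) ψ) = 1 − |0.000 − 1.000| = 1 − 1.000 = 0.000
φ (+) (0 <-> (φ (+) ψ)) = min(1, 0.857 + 0.000) = min(1, 0.857) = 0.857
So the left factor is φ (+) (0 <-> (φ (+) ψ)) = 0.857.
φ (+) χ = min(1, 0.857 + 0.042) = min(1, 0.899) = 0.899
ψ <-> (φ (+) χ) = 1 − |0.286 − 0.899| = 1 − 0.613 = 0.387
So the right-hand bound is ψ <-> (φ (+) χ) = 0.387.
The residuum of the Łukasiewicz t-norm gives the supremum: min(1, 1 − 0.857 + 0.387).
1 − 0.857 + 0.387 = 0.530, so t = min(1, 0.530) = 0.530.
Check: 0.857 & 0.530 = max(0, 0.387) = 0.387 ≤ 0.387.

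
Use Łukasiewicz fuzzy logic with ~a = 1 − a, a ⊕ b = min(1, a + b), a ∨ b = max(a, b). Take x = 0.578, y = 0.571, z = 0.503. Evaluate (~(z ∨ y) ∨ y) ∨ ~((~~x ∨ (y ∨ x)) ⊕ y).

z ∨ y = max(0.503, 0.571) = 0.571
~(z ∨ y) = 1 − 0.571 = 0.429
~(z ∨ y) ∨ y = max(0.429, 0.571) = 0.571
~x = 1 − 0.578 = 0.422
~~x = 1 − 0.422 = 0.578
y ∨ x = max(0.571, 0.578) = 0.578
~~x ∨ (y ∨ x) = max(0.578, 0.578) = 0.578
(~~x ∨ (y ∨ x)) ⊕ y = min(1, 0.578 + 0.571) = min(1, 1.149) = 1.000
~((~~x ∨ (y ∨ x)) ⊕ y) = 1 − 1.000 = 0.000
(~(z ∨ y) ∨ y) ∨ ~((~~x ∨ (y ∨ x)) ⊕ y) = max(0.571, 0.000) = 0.571

0.571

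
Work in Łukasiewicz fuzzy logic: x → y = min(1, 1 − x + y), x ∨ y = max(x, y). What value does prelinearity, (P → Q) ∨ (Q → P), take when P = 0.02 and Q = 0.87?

P → Q = min(1, 1 − 0.02 + 0.87) = min(1, 1.85) = 1.00
Q → P = min(1, 1 − 0.87 + 0.02) = min(1, 0.15) = 0.15
(P → Q) ∨ (Q → P) = max(1.00, 0.15) = 1.00
(As expected: a Ł∞-tautology — holds in every MV-chain.)

1.00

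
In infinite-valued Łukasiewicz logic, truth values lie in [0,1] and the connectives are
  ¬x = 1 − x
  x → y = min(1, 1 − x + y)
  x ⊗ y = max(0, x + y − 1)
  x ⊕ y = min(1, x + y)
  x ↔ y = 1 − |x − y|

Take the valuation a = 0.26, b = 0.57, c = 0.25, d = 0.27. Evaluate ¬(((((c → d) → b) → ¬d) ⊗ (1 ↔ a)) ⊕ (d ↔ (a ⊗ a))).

0.01

c → d = min(1, 1 − 0.25 + 0.27) = min(1, 1.02) = 1.00
(c → d) → b = min(1, 1 − 1.00 + 0.57) = min(1, 0.57) = 0.57
¬d = 1 − 0.27 = 0.73
((c → d) → b) → ¬d = min(1, 1 − 0.57 + 0.73) = min(1, 1.16) = 1.00
1 ↔ a = 1 − |1.00 − 0.26| = 1 − 0.74 = 0.26
(((c → d) → b) → ¬d) ⊗ (1 ↔ a) = max(0, 1.00 + 0.26 − 1) = max(0, 0.26) = 0.26
a ⊗ a = max(0, 0.26 + 0.26 − 1) = max(0, -0.48) = 0.00
d ↔ (a ⊗ a) = 1 − |0.27 − 0.00| = 1 − 0.27 = 0.73
((((c → d) → b) → ¬d) ⊗ (1 ↔ a)) ⊕ (d ↔ (a ⊗ a)) = min(1, 0.26 + 0.73) = min(1, 0.99) = 0.99
¬(((((c → d) → b) → ¬d) ⊗ (1 ↔ a)) ⊕ (d ↔ (a ⊗ a))) = 1 − 0.99 = 0.01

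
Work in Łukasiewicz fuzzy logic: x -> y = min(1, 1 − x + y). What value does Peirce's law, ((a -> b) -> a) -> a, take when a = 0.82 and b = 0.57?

a -> b = min(1, 1 − 0.82 + 0.57) = min(1, 0.75) = 0.75
(a -> b) -> a = min(1, 1 − 0.75 + 0.82) = min(1, 1.07) = 1.00
((a -> b) -> a) -> a = min(1, 1 − 1.00 + 0.82) = min(1, 0.82) = 0.82
(The value 0.82 < 1 shows this instance is not satisfied; not a Ł∞-tautology in general.)

0.82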